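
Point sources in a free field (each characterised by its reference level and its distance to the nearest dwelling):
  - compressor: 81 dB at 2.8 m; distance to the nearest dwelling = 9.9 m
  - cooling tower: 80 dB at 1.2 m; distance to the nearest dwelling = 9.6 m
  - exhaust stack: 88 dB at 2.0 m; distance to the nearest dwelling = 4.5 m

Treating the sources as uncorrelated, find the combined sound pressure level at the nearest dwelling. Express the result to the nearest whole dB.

81 dB

Apply inverse-square spreading to bring every level to the receiver, then sum 10^(L/10).
compressor: 81 − 20·log₁₀(9.9/2.8) = 81 − 10.97 = 70.03 dB.
cooling tower: 80 − 20·log₁₀(9.6/1.2) = 80 − 18.06 = 61.94 dB.
exhaust stack: 88 − 20·log₁₀(4.5/2.0) = 88 − 7.04 = 80.96 dB.
Σ 10^(L/10) = 1.363e+08 → L_total = 10·log₁₀(1.363e+08) = 81.34 dB.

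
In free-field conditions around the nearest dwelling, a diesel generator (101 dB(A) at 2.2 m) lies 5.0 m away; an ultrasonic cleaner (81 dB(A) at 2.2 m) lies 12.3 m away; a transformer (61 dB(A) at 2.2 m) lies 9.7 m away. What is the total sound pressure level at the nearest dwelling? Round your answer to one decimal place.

93.9 dB(A)

Propagate each source to the receiver with L = L_ref − 20·log₁₀(r/r_ref), then add intensities.
diesel generator: 101 − 20·log₁₀(5.0/2.2) = 101 − 7.13 = 93.87 dB(A).
ultrasonic cleaner: 81 − 20·log₁₀(12.3/2.2) = 81 − 14.95 = 66.05 dB(A).
transformer: 61 − 20·log₁₀(9.7/2.2) = 61 − 12.89 = 48.11 dB(A).
Σ 10^(L/10) = 2.441e+09 → L_total = 10·log₁₀(2.441e+09) = 93.88 dB(A).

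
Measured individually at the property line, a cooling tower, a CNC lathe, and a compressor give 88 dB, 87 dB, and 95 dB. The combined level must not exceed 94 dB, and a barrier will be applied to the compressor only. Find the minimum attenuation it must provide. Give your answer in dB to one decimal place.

3.6 dB

Everything except the compressor sums to 10^(88/10) + 10^(87/10) = 1.132e+09 in linear terms, 90.54 dB.
The limit corresponds to 10^(94/10) = 2.512e+09; subtracting the fixed part leaves 1.380e+09 for the compressor, i.e. 91.40 dB.
So the compressor must be reduced from 95 to 91.40 dB: IL = 3.60 dB.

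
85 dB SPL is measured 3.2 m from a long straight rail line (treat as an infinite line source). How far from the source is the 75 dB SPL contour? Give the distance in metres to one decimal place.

32.0 m

The 10.0 dB drop corresponds to a distance ratio of 10^(10.0/10) for a line source.
r₂ = 3.2·10^((85−75)/10) = 3.2·10^(10.0/10) = 32.00 m.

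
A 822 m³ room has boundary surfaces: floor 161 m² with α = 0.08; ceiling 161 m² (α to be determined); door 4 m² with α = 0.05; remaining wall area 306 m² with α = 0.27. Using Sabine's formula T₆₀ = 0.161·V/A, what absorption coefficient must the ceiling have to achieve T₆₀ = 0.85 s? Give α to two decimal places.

0.37

From T₆₀ = 0.161·V/A, the target T₆₀ = 0.85 s needs A = 0.161·822/0.85 = 155.70 m².
Absorption from the other surfaces = 161·0.08 + 4·0.05 + 306·0.27 = 95.70 m², so the ceiling must supply 60.00 m² over 161 m².
α = 60.00/161 = 0.373.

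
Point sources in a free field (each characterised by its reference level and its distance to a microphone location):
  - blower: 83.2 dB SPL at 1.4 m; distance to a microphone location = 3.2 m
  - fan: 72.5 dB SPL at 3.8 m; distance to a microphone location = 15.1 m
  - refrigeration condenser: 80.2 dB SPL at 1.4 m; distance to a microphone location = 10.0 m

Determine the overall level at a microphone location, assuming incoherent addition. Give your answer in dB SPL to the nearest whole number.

Apply inverse-square spreading to bring every level to the receiver, then sum 10^(L/10).
blower: 83.2 − 20·log₁₀(3.2/1.4) = 83.2 − 7.18 = 76.02 dB SPL.
fan: 72.5 − 20·log₁₀(15.1/3.8) = 72.5 − 11.98 = 60.52 dB SPL.
refrigeration condenser: 80.2 − 20·log₁₀(10.0/1.4) = 80.2 − 17.08 = 63.12 dB SPL.
Σ 10^(L/10) = 4.317e+07 → L_total = 10·log₁₀(4.317e+07) = 76.35 dB SPL.

76 dB SPL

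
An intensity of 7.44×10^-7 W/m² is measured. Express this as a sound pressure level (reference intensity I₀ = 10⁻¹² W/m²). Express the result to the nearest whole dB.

59 dB

Dividing by I₀ shifts the exponent by 12: I/I₀ = 7.44×10^5.
L = 10·(0.8716 + 5) = 58.72 dB.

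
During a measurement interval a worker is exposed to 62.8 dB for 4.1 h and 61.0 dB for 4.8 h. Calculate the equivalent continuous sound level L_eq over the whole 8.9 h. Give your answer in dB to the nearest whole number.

62 dB

L_eq = 10·log₁₀[(1/T)·Σ tᵢ·10^(Lᵢ/10)] with T = 8.9 h.
Σ tᵢ·10^(Lᵢ/10) = 4.1·10^(62.8/10) + 4.8·10^(61.0/10) = 1.386e+07.
L_eq = 10·log₁₀(1.386e+07/8.9) = 61.92 dB.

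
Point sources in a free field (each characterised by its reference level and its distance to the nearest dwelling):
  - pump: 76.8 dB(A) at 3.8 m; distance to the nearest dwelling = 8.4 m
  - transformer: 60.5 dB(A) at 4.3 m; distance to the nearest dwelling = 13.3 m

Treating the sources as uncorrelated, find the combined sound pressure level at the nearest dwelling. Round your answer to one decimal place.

Apply inverse-square spreading to bring every level to the receiver, then sum 10^(L/10).
pump: 76.8 − 20·log₁₀(8.4/3.8) = 76.8 − 6.89 = 69.91 dB(A).
transformer: 60.5 − 20·log₁₀(13.3/4.3) = 60.5 − 9.81 = 50.69 dB(A).
Σ 10^(L/10) = 9.912e+06 → L_total = 10·log₁₀(9.912e+06) = 69.96 dB(A).

70.0 dB(A)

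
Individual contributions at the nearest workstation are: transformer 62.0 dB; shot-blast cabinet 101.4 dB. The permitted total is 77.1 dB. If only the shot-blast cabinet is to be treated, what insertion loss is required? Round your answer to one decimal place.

Everything except the shot-blast cabinet sums to 10^(62.0/10) = 1.585e+06 in linear terms, 62.00 dB.
The limit corresponds to 10^(77.1/10) = 5.129e+07; subtracting the fixed part leaves 4.970e+07 for the shot-blast cabinet, i.e. 76.96 dB.
So the shot-blast cabinet must be reduced from 101.4 to 76.96 dB: IL = 24.44 dB.

24.4 dB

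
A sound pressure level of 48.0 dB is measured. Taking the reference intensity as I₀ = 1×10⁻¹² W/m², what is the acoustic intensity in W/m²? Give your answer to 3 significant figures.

6.31e-08 W/m²

L = 10·log₁₀(I/I₀) ⇒ I = I₀·10^(L/10) = 10⁻¹² × 10^4.80.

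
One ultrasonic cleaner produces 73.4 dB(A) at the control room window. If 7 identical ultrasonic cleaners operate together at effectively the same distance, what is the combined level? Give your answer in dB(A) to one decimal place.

81.9 dB(A)

L_total = L₁ + 10·log₁₀ N for N identical incoherent sources.
L_total = 73.4 + 10·log₁₀(7) = 73.4 + 8.451 = 81.85 dB(A).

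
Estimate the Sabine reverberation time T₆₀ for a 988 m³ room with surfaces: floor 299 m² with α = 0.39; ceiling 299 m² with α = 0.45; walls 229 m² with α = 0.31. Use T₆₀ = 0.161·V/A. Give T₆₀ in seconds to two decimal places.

0.49 s

Summing Sᵢαᵢ: 299·0.39 + 299·0.45 + 229·0.31 = 322.15 m².
T₆₀ = 0.161 × 988 / 322.15 = 0.494 s.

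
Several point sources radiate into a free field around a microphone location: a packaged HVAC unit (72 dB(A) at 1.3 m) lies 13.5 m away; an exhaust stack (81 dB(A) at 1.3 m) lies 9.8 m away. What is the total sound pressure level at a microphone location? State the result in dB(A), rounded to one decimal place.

63.7 dB(A)

Apply inverse-square spreading to bring every level to the receiver, then sum 10^(L/10).
packaged HVAC unit: 72 − 20·log₁₀(13.5/1.3) = 72 − 20.33 = 51.67 dB(A).
exhaust stack: 81 − 20·log₁₀(9.8/1.3) = 81 − 17.55 = 63.45 dB(A).
Σ 10^(L/10) = 2.362e+06 → L_total = 10·log₁₀(2.362e+06) = 63.73 dB(A).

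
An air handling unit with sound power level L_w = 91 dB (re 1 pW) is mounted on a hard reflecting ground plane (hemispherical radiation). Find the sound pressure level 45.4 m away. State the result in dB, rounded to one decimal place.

49.9 dB

The power spreads over a hemisphere of area 2π·r², so L_p = L_w − 10·log₁₀(2π·r²).
2π·r² = 1.295e+04 m², 10·log₁₀ of that is 41.123 dB.
L_p = 91 − 41.123 = 49.88 dB.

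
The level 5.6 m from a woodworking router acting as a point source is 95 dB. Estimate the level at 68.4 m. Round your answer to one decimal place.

73.3 dB

Point-source attenuation: ΔL = 20·log₁₀(r₂/r₁) = 20·log₁₀(68.4/5.6) = 21.737 dB.
L₂ = 95 − 20·log₁₀(68.4/5.6) = 95 − 21.737 = 73.26 dB.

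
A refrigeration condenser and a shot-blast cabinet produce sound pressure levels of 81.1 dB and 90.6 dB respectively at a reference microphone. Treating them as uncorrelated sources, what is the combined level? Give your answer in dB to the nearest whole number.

Incoherent sources combine by intensity addition: L_total = 10·log₁₀(Σ 10^(L_i/10)).
Σ 10^(L/10) = 10^(81.1/10) + 10^(90.6/10) = 1.277e+09.
L_total = 10·log₁₀(1.277e+09) = 91.06 dB.

91 dB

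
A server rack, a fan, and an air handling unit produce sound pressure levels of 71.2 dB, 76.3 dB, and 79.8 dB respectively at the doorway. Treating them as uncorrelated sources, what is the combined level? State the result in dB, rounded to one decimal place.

81.8 dB

For uncorrelated sources the intensities add, so convert each level to linear form, sum, and take 10·log₁₀ of the total.
Σ 10^(L/10) = 10^(71.2/10) + 10^(76.3/10) + 10^(79.8/10) = 1.513e+08.
L_total = 10·log₁₀(1.513e+08) = 81.80 dB.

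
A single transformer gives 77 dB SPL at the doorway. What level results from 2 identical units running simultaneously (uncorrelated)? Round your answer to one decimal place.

N identical incoherent sources raise the level by 10·log₁₀ N.
L_total = 77 + 10·log₁₀(2) = 77 + 3.010 = 80.01 dB SPL.

80.0 dB SPL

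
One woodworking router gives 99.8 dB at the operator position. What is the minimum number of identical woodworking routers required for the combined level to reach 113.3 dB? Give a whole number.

23

The shortfall is 113.3 − 99.8 = 13.5 dB, and N units add 10·log₁₀ N, so need 10·log₁₀ N ≥ 13.5.
N ≥ 10^(13.5/10) = 22.387, so N = 23.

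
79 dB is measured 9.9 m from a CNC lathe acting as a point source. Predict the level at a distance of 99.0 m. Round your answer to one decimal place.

For a point source, L₂ = L₁ − 20·log₁₀(r₂/r₁).
L₂ = 79 − 20·log₁₀(99.0/9.9) = 79 − 20.000 = 59.00 dB.

59.0 dB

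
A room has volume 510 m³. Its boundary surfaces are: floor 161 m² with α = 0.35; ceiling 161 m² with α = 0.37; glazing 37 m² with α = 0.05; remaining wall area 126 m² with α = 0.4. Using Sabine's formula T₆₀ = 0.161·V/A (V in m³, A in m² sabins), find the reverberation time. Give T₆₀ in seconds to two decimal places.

0.49 s

A = Σ Sᵢαᵢ = 161·0.35 + 161·0.37 + 37·0.05 + 126·0.4 = 168.17 m².
T₆₀ = 0.161 × 510 / 168.17 = 0.488 s.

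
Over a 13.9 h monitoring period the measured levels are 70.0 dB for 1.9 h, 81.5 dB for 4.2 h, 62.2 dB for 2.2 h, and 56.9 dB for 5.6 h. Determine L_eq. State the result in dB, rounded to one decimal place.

76.5 dB

The energy average is taken in the linear domain: L_eq = 10·log₁₀[(Σ tᵢ·10^(Lᵢ/10))/T], T = 13.9 h.
Σ tᵢ·10^(Lᵢ/10) = 1.9·10^(70.0/10) + 4.2·10^(81.5/10) + 2.2·10^(62.2/10) + 5.6·10^(56.9/10) = 6.187e+08.
L_eq = 10·log₁₀(6.187e+08/13.9) = 76.48 dB.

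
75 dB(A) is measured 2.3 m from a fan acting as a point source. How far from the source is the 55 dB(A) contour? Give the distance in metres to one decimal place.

23.0 m

Point-source spreading drops the level by 20·log₁₀(r₂/r₁); inverting, r₂/r₁ = 10^(ΔL/20).
r₂ = 2.3·10^((75−55)/20) = 2.3·10^(20.0/20) = 23.00 m.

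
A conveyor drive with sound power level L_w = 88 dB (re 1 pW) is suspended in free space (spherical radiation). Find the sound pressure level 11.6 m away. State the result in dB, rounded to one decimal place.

55.7 dB

L_p = L_w − 10·log₁₀(4π·r²) with r = 11.6 m.
4π·r² = 1691 m², 10·log₁₀ of that is 32.281 dB.
L_p = 88 − 32.281 = 55.72 dB.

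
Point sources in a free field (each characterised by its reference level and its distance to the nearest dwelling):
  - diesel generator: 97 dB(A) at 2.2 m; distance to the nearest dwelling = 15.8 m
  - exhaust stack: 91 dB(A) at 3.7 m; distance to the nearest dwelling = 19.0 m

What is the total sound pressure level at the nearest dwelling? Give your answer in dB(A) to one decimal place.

First find each source's level at the receiver (point-source: −20·log₁₀(r/r_ref)), then combine on an intensity basis.
diesel generator: 97 − 20·log₁₀(15.8/2.2) = 97 − 17.12 = 79.88 dB(A).
exhaust stack: 91 − 20·log₁₀(19.0/3.7) = 91 − 14.21 = 76.79 dB(A).
Σ 10^(L/10) = 1.449e+08 → L_total = 10·log₁₀(1.449e+08) = 81.61 dB(A).

81.6 dB(A)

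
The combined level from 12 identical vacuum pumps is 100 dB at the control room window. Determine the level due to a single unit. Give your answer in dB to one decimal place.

Dividing the total intensity by 12 lowers the level by 10·log₁₀ 12 = 10.792 dB: L₁ = 100 − 10.792.

89.2 dB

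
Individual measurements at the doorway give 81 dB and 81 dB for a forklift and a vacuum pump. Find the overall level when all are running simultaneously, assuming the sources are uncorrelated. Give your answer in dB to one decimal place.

For uncorrelated sources the intensities add, so convert each level to linear form, sum, and take 10·log₁₀ of the total.
Σ 10^(L/10) = 10^(81/10) + 10^(81/10) = 2.518e+08.
L_total = 10·log₁₀(2.518e+08) = 84.01 dB.

84.0 dB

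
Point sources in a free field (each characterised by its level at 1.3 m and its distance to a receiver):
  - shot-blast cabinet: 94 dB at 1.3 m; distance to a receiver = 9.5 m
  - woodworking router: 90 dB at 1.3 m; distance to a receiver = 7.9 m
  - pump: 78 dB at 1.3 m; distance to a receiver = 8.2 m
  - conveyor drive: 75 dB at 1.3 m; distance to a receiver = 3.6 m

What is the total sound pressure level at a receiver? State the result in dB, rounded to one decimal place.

Propagate each source to the receiver with L = L_ref − 20·log₁₀(r/r_ref), then add intensities.
shot-blast cabinet: 94 − 20·log₁₀(9.5/1.3) = 94 − 17.28 = 76.72 dB.
woodworking router: 90 − 20·log₁₀(7.9/1.3) = 90 − 15.67 = 74.33 dB.
pump: 78 − 20·log₁₀(8.2/1.3) = 78 − 16.00 = 62.00 dB.
conveyor drive: 75 − 20·log₁₀(3.6/1.3) = 75 − 8.85 = 66.15 dB.
Σ 10^(L/10) = 7.983e+07 → L_total = 10·log₁₀(7.983e+07) = 79.02 dB.

79.0 dB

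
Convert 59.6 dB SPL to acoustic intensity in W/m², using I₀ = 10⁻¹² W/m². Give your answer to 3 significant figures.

9.12e-07 W/m²

I/I₀ = 10^(59.6/10) = 9.12e+05, so I = 9.12e+05 × 10⁻¹² W/m².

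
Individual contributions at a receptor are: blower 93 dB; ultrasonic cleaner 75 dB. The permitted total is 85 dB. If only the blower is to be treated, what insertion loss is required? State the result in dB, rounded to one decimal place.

Everything except the blower sums to 10^(75/10) = 3.162e+07 in linear terms, 75.00 dB.
The limit corresponds to 10^(85/10) = 3.162e+08; subtracting the fixed part leaves 2.846e+08 for the blower, i.e. 84.54 dB.
So the blower must be reduced from 93 to 84.54 dB: IL = 8.46 dB.

8.5 dB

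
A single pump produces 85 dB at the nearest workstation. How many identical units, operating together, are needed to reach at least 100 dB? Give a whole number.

32

N identical sources give L₁ + 10·log₁₀ N, so require 10·log₁₀ N ≥ 100 − 85 = 15.0 dB.
N ≥ 10^(15.0/10) = 31.623, so N = 32.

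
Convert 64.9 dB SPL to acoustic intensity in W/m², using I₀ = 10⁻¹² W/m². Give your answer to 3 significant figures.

I = I₀·10^(L/10) = 10⁻¹² × 10^(64.9/10) = 10^(-5.510).

3.09e-06 W/m²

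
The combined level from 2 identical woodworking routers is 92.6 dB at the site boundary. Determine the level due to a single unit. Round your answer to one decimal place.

89.6 dB

Dividing the total intensity by 2 lowers the level by 10·log₁₀ 2 = 3.010 dB: L₁ = 92.6 − 3.010.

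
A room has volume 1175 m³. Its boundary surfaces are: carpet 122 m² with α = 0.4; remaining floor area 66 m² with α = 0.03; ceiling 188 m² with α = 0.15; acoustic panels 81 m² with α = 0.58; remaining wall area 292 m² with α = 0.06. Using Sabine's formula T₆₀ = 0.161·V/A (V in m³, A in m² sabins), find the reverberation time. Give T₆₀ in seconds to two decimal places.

1.32 s

Summing Sᵢαᵢ: 122·0.4 + 66·0.03 + 188·0.15 + 81·0.58 + 292·0.06 = 143.48 m².
T₆₀ = 0.161 × 1175 / 143.48 = 1.318 s.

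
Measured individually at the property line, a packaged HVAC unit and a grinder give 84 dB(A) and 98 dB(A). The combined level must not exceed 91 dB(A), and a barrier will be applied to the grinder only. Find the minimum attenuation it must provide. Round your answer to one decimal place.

8.0 dB

Everything except the grinder sums to 10^(84/10) = 2.512e+08 in linear terms, 84.00 dB(A).
The limit corresponds to 10^(91/10) = 1.259e+09; subtracting the fixed part leaves 1.008e+09 for the grinder, i.e. 90.03 dB(A).
So the grinder must be reduced from 98 to 90.03 dB(A): IL = 7.97 dB.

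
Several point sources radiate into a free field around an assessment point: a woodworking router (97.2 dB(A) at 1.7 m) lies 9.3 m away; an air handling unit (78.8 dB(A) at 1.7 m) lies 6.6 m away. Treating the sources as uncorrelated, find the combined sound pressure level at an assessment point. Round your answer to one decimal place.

First find each source's level at the receiver (point-source: −20·log₁₀(r/r_ref)), then combine on an intensity basis.
woodworking router: 97.2 − 20·log₁₀(9.3/1.7) = 97.2 − 14.76 = 82.44 dB(A).
air handling unit: 78.8 − 20·log₁₀(6.6/1.7) = 78.8 − 11.78 = 67.02 dB(A).
Σ 10^(L/10) = 1.804e+08 → L_total = 10·log₁₀(1.804e+08) = 82.56 dB(A).

82.6 dB(A)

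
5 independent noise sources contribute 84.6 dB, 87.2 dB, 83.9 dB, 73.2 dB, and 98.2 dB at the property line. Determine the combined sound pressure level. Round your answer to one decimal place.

98.9 dB

For uncorrelated sources the intensities add, so convert each level to linear form, sum, and take 10·log₁₀ of the total.
Σ 10^(L/10) = 10^(84.6/10) + 10^(87.2/10) + 10^(83.9/10) + 10^(73.2/10) + 10^(98.2/10) = 7.687e+09.
L_total = 10·log₁₀(7.687e+09) = 98.86 dB.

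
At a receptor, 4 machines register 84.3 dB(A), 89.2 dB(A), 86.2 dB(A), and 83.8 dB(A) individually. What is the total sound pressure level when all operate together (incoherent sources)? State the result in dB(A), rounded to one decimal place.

Incoherent sources combine by intensity addition: L_total = 10·log₁₀(Σ 10^(L_i/10)).
Σ 10^(L/10) = 10^(84.3/10) + 10^(89.2/10) + 10^(86.2/10) + 10^(83.8/10) = 1.758e+09.
L_total = 10·log₁₀(1.758e+09) = 92.45 dB(A).

92.4 dB(A)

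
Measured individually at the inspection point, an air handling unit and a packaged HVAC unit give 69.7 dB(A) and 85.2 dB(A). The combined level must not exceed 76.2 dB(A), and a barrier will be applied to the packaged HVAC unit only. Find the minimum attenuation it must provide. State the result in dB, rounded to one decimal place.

10.1 dB

Fixed contribution from the other source: Σ 10^(L/10) = 10^(69.7/10) = 9.333e+06 (69.70 dB(A)).
The limit corresponds to 10^(76.2/10) = 4.169e+07; subtracting the fixed part leaves 3.235e+07 for the packaged HVAC unit, i.e. 75.10 dB(A).
Required insertion loss = 85.2 − 75.10 = 10.10 dB.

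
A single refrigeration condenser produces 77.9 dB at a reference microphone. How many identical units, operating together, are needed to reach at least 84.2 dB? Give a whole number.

N identical sources give L₁ + 10·log₁₀ N, so require 10·log₁₀ N ≥ 84.2 − 77.9 = 6.3 dB.
N ≥ 10^(6.3/10) = 4.266, so N = 5.

5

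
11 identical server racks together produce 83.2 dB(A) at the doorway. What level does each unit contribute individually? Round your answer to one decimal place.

Dividing the total intensity by 11 lowers the level by 10·log₁₀ 11 = 10.414 dB: L₁ = 83.2 − 10.414.

72.8 dB(A)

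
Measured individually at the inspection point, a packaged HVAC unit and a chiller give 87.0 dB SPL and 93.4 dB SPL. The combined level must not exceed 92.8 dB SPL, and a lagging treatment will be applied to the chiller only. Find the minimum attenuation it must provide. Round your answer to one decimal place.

1.9 dB

The untreated sources together contribute 10^(87.0/10) = 5.012e+08, i.e. 87.00 dB SPL.
The limit corresponds to 10^(92.8/10) = 1.905e+09; subtracting the fixed part leaves 1.404e+09 for the chiller, i.e. 91.47 dB SPL.
Required insertion loss = 93.4 − 91.47 = 1.93 dB.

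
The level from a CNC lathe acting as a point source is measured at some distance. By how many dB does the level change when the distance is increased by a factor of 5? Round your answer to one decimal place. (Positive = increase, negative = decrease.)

A point source loses 6 dB per doubling of distance; generally ΔL = −20·log₁₀(r₂/r₁).
ΔL = −20·log₁₀(5) = -13.98 dB.

-14.0 dB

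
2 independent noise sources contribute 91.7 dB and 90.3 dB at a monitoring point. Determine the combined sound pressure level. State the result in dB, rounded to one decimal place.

94.1 dB

For uncorrelated sources the intensities add, so convert each level to linear form, sum, and take 10·log₁₀ of the total.
Σ 10^(L/10) = 10^(91.7/10) + 10^(90.3/10) = 2.551e+09.
L_total = 10·log₁₀(2.551e+09) = 94.07 dB.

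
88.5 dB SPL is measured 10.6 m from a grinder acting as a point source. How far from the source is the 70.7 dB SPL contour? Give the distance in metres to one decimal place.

82.3 m

For a point source L₁ − L₂ = 20·log₁₀(r₂/r₁), so r₂ = r₁·10^((L₁−L₂)/20).
r₂ = 10.6·10^((88.5−70.7)/20) = 10.6·10^(17.8/20) = 82.28 m.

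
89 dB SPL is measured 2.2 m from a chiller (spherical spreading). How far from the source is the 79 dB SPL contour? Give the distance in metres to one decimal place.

7.0 m

For a point source L₁ − L₂ = 20·log₁₀(r₂/r₁), so r₂ = r₁·10^((L₁−L₂)/20).
r₂ = 2.2·10^((89−79)/20) = 2.2·10^(10.0/20) = 6.96 m.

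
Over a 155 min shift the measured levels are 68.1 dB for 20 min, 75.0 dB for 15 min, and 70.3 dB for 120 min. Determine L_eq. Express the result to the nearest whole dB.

71 dB

The energy average is taken in the linear domain: L_eq = 10·log₁₀[(Σ tᵢ·10^(Lᵢ/10))/T], T = 155 min.
Σ tᵢ·10^(Lᵢ/10) = 20·10^(68.1/10) + 15·10^(75.0/10) + 120·10^(70.3/10) = 1.889e+09.
L_eq = 10·log₁₀(1.889e+09/155) = 70.86 dB.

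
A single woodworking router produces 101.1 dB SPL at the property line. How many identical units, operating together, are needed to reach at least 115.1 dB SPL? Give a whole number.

26

The shortfall is 115.1 − 101.1 = 14.0 dB, and N units add 10·log₁₀ N, so need 10·log₁₀ N ≥ 14.0.
N ≥ 10^(14.0/10) = 25.119, so N = 26.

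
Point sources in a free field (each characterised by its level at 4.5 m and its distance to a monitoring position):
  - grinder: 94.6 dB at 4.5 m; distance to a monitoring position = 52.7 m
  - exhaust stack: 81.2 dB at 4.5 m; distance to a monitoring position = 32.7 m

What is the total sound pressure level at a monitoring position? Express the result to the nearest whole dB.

74 dB

First find each source's level at the receiver (point-source: −20·log₁₀(r/r_ref)), then combine on an intensity basis.
grinder: 94.6 − 20·log₁₀(52.7/4.5) = 94.6 − 21.37 = 73.23 dB.
exhaust stack: 81.2 − 20·log₁₀(32.7/4.5) = 81.2 − 17.23 = 63.97 dB.
Σ 10^(L/10) = 2.352e+07 → L_total = 10·log₁₀(2.352e+07) = 73.72 dB.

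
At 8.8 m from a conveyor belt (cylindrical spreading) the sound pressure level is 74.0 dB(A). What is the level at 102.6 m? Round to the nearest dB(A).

Cylindrical spreading from a line source gives a 10·log₁₀(r₂/r₁) drop.
L₂ = 74.0 − 10·log₁₀(102.6/8.8) = 74.0 − 10.667 = 63.33 dB(A).

63 dB(A)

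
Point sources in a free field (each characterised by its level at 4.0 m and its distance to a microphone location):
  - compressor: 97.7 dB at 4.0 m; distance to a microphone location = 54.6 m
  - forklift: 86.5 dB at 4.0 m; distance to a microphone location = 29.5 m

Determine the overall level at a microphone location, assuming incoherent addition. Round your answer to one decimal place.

First find each source's level at the receiver (point-source: −20·log₁₀(r/r_ref)), then combine on an intensity basis.
compressor: 97.7 − 20·log₁₀(54.6/4.0) = 97.7 − 22.70 = 75.00 dB.
forklift: 86.5 − 20·log₁₀(29.5/4.0) = 86.5 − 17.36 = 69.14 dB.
Σ 10^(L/10) = 3.982e+07 → L_total = 10·log₁₀(3.982e+07) = 76.00 dB.

76.0 dB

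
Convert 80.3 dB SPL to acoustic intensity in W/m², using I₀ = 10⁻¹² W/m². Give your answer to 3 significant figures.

I/I₀ = 10^(80.3/10) = 1.072e+08, so I = 1.072e+08 × 10⁻¹² W/m².

0.000107 W/m²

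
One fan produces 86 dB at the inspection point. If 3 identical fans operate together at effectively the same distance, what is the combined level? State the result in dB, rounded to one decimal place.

90.8 dB

L_total = L₁ + 10·log₁₀ N for N identical incoherent sources.
L_total = 86 + 10·log₁₀(3) = 86 + 4.771 = 90.77 dB.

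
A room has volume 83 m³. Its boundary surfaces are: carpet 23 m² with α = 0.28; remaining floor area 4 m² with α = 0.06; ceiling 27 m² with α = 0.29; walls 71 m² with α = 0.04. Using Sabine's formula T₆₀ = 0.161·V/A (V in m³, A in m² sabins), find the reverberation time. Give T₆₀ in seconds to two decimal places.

0.77 s

A = Σ Sᵢαᵢ = 23·0.28 + 4·0.06 + 27·0.29 + 71·0.04 = 17.35 m².
T₆₀ = 0.161·V/A = 0.161·83/17.35 = 0.770 s.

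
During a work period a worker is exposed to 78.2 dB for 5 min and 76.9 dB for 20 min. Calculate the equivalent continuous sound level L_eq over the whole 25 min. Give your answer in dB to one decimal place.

L_eq = 10·log₁₀[(1/T)·Σ tᵢ·10^(Lᵢ/10)] with T = 25 min.
Σ tᵢ·10^(Lᵢ/10) = 5·10^(78.2/10) + 20·10^(76.9/10) = 1.310e+09.
L_eq = 10·log₁₀(1.310e+09/25) = 77.19 dB.

77.2 dB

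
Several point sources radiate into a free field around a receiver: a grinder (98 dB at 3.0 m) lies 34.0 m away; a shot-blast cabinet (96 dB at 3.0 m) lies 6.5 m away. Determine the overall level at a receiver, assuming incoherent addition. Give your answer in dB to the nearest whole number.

90 dB

First find each source's level at the receiver (point-source: −20·log₁₀(r/r_ref)), then combine on an intensity basis.
grinder: 98 − 20·log₁₀(34.0/3.0) = 98 − 21.09 = 76.91 dB.
shot-blast cabinet: 96 − 20·log₁₀(6.5/3.0) = 96 − 6.72 = 89.28 dB.
Σ 10^(L/10) = 8.972e+08 → L_total = 10·log₁₀(8.972e+08) = 89.53 dB.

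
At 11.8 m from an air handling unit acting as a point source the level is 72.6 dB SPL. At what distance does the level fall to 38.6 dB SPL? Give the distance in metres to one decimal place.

591.4 m

For a point source L₁ − L₂ = 20·log₁₀(r₂/r₁), so r₂ = r₁·10^((L₁−L₂)/20).
r₂ = 11.8·10^((72.6−38.6)/20) = 11.8·10^(34.0/20) = 591.40 m.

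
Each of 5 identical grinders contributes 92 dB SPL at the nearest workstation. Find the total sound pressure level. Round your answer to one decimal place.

99.0 dB SPL

With 5 equal, uncorrelated contributions the intensity is 5× that of one unit, giving a rise of 10·log₁₀ 5.
L_total = 92 + 10·log₁₀(5) = 92 + 6.990 = 98.99 dB SPL.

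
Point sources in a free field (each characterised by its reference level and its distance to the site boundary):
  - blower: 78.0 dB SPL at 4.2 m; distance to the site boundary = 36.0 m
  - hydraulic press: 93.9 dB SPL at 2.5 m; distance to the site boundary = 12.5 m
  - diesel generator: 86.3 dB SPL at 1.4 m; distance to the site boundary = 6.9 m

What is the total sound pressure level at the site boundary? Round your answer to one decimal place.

80.7 dB SPL

First find each source's level at the receiver (point-source: −20·log₁₀(r/r_ref)), then combine on an intensity basis.
blower: 78.0 − 20·log₁₀(36.0/4.2) = 78.0 − 18.66 = 59.34 dB SPL.
hydraulic press: 93.9 − 20·log₁₀(12.5/2.5) = 93.9 − 13.98 = 79.92 dB SPL.
diesel generator: 86.3 − 20·log₁₀(6.9/1.4) = 86.3 − 13.85 = 72.45 dB SPL.
Σ 10^(L/10) = 1.166e+08 → L_total = 10·log₁₀(1.166e+08) = 80.67 dB SPL.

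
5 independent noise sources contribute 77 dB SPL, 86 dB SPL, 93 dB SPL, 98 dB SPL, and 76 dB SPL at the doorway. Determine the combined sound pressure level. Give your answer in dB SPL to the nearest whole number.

99 dB SPL

Incoherent sources combine by intensity addition: L_total = 10·log₁₀(Σ 10^(L_i/10)).
Σ 10^(L/10) = 10^(77/10) + 10^(86/10) + 10^(93/10) + 10^(98/10) + 10^(76/10) = 8.793e+09.
L_total = 10·log₁₀(8.793e+09) = 99.44 dB SPL.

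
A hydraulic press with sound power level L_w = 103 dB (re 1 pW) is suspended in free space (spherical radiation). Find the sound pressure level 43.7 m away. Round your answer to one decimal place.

59.2 dB

The power spreads over a sphere of area 4π·r², so L_p = L_w − 10·log₁₀(4π·r²).
4π·r² = 2.4e+04 m², 10·log₁₀ of that is 43.802 dB.
L_p = 103 − 43.802 = 59.20 dB.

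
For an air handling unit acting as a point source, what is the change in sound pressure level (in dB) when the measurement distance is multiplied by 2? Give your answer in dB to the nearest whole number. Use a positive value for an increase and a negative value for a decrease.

-6 dB

Point-source spreading: ΔL = −20·log₁₀(r₂/r₁).
ΔL = −20·log₁₀(2) = -6.02 dB.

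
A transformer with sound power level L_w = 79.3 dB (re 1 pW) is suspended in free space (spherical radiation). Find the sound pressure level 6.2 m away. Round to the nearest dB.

52 dB

The power spreads over a sphere of area 4π·r², so L_p = L_w − 10·log₁₀(4π·r²).
4π·r² = 483.1 m², 10·log₁₀ of that is 26.840 dB.
L_p = 79.3 − 26.840 = 52.46 dB.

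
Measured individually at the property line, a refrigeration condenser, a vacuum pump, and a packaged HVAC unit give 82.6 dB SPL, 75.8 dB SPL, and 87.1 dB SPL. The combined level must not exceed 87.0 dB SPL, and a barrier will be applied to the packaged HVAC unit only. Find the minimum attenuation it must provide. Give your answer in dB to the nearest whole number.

3 dB

The untreated sources together contribute 10^(82.6/10) + 10^(75.8/10) = 2.200e+08, i.e. 83.42 dB SPL.
To meet 87.0 dB SPL overall, the treated packaged HVAC unit may contribute at most 10^(87.0/10) − 2.200e+08 = 2.812e+08, i.e. 84.49 dB SPL.
Required insertion loss = 87.1 − 84.49 = 2.61 dB.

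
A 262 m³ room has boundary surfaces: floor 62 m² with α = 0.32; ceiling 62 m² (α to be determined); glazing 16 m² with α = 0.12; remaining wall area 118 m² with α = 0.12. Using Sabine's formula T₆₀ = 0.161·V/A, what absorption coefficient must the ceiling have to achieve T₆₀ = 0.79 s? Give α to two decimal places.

Required total absorption A = 0.161·262/0.79 = 53.39 m².
Absorption from the other surfaces = 62·0.32 + 16·0.12 + 118·0.12 = 35.92 m², so the ceiling must supply 17.47 m² over 62 m².
α = 17.47/62 = 0.282.

0.28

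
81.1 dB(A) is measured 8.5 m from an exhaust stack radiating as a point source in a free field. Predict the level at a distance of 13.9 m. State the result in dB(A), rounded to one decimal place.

76.8 dB(A)

Point-source attenuation: ΔL = 20·log₁₀(r₂/r₁) = 20·log₁₀(13.9/8.5) = 4.272 dB.
L₂ = 81.1 − 20·log₁₀(13.9/8.5) = 81.1 − 4.272 = 76.83 dB(A).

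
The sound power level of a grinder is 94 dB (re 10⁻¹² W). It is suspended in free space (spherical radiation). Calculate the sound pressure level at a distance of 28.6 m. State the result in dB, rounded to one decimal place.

Free-field spherical radiation: L_p = L_w − 10·log₁₀(4π·r²), r = 28.6 m.
4π·r² = 1.028e+04 m², 10·log₁₀ of that is 40.119 dB.
L_p = 94 − 40.119 = 53.88 dB.

53.9 dB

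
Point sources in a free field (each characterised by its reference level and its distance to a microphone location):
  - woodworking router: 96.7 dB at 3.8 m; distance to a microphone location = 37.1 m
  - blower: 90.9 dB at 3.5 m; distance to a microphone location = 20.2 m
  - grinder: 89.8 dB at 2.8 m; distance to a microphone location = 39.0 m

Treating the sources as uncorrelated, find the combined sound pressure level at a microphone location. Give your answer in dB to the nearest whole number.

80 dB

Propagate each source to the receiver with L = L_ref − 20·log₁₀(r/r_ref), then add intensities.
woodworking router: 96.7 − 20·log₁₀(37.1/3.8) = 96.7 − 19.79 = 76.91 dB.
blower: 90.9 − 20·log₁₀(20.2/3.5) = 90.9 − 15.23 = 75.67 dB.
grinder: 89.8 − 20·log₁₀(39.0/2.8) = 89.8 − 22.88 = 66.92 dB.
Σ 10^(L/10) = 9.093e+07 → L_total = 10·log₁₀(9.093e+07) = 79.59 dB.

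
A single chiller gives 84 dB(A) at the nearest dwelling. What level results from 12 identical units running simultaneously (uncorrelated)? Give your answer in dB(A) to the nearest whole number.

95 dB(A)

L_total = L₁ + 10·log₁₀ N for N identical incoherent sources.
L_total = 84 + 10·log₁₀(12) = 84 + 10.792 = 94.79 dB(A).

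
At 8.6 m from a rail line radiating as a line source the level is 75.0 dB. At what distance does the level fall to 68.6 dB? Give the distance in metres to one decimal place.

For a line source L₁ − L₂ = 10·log₁₀(r₂/r₁), so r₂ = r₁·10^((L₁−L₂)/10).
r₂ = 8.6·10^((75.0−68.6)/10) = 8.6·10^(6.4/10) = 37.54 m.

37.5 m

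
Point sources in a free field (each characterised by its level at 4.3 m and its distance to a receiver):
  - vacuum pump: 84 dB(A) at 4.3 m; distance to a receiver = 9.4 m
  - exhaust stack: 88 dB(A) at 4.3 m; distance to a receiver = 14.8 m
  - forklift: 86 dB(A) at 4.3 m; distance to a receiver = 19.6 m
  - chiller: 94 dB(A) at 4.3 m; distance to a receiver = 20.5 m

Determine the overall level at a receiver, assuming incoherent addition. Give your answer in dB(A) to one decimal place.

Apply inverse-square spreading to bring every level to the receiver, then sum 10^(L/10).
vacuum pump: 84 − 20·log₁₀(9.4/4.3) = 84 − 6.79 = 77.21 dB(A).
exhaust stack: 88 − 20·log₁₀(14.8/4.3) = 88 − 10.74 = 77.26 dB(A).
forklift: 86 − 20·log₁₀(19.6/4.3) = 86 − 13.18 = 72.82 dB(A).
chiller: 94 − 20·log₁₀(20.5/4.3) = 94 − 13.57 = 80.43 dB(A).
Σ 10^(L/10) = 2.355e+08 → L_total = 10·log₁₀(2.355e+08) = 83.72 dB(A).

83.7 dB(A)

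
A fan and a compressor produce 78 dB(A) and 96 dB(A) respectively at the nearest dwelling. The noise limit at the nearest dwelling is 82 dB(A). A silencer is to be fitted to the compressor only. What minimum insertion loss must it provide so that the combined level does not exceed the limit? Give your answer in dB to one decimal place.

Everything except the compressor sums to 10^(78/10) = 6.310e+07 in linear terms, 78.00 dB(A).
The limit corresponds to 10^(82/10) = 1.585e+08; subtracting the fixed part leaves 9.539e+07 for the compressor, i.e. 79.80 dB(A).
So the compressor must be reduced from 96 to 79.80 dB(A): IL = 16.20 dB.

16.2 dB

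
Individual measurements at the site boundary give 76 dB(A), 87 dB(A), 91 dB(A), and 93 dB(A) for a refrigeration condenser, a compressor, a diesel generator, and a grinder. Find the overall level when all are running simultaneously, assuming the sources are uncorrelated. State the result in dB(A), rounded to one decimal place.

95.8 dB(A)

For uncorrelated sources the intensities add, so convert each level to linear form, sum, and take 10·log₁₀ of the total.
Σ 10^(L/10) = 10^(76/10) + 10^(87/10) + 10^(91/10) + 10^(93/10) = 3.795e+09.
L_total = 10·log₁₀(3.795e+09) = 95.79 dB(A).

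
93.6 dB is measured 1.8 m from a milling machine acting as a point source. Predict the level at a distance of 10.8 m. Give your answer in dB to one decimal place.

78.0 dB

Spherical spreading from a point source gives a 20·log₁₀(r₂/r₁) drop.
L₂ = 93.6 − 20·log₁₀(10.8/1.8) = 93.6 − 15.563 = 78.04 dB.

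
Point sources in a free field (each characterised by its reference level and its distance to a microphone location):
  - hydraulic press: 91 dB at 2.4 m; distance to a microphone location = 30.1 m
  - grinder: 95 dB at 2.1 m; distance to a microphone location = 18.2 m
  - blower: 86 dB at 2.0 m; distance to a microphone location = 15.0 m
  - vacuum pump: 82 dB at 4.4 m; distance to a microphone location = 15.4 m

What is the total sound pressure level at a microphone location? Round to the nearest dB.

Propagate each source to the receiver with L = L_ref − 20·log₁₀(r/r_ref), then add intensities.
hydraulic press: 91 − 20·log₁₀(30.1/2.4) = 91 − 21.97 = 69.03 dB.
grinder: 95 − 20·log₁₀(18.2/2.1) = 95 − 18.76 = 76.24 dB.
blower: 86 − 20·log₁₀(15.0/2.0) = 86 − 17.50 = 68.50 dB.
vacuum pump: 82 − 20·log₁₀(15.4/4.4) = 82 − 10.88 = 71.12 dB.
Σ 10^(L/10) = 7.012e+07 → L_total = 10·log₁₀(7.012e+07) = 78.46 dB.

78 dB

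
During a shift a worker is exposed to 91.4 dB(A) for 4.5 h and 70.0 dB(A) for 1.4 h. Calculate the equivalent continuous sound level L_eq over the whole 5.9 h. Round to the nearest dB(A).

90 dB(A)

The energy average is taken in the linear domain: L_eq = 10·log₁₀[(Σ tᵢ·10^(Lᵢ/10))/T], T = 5.9 h.
Σ tᵢ·10^(Lᵢ/10) = 4.5·10^(91.4/10) + 1.4·10^(70.0/10) = 6.226e+09.
L_eq = 10·log₁₀(6.226e+09/5.9) = 90.23 dB(A).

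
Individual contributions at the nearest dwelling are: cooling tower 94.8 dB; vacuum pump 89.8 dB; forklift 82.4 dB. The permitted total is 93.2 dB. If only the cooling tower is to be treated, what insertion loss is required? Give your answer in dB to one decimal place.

5.0 dB

Everything except the cooling tower sums to 10^(89.8/10) + 10^(82.4/10) = 1.129e+09 in linear terms, 90.53 dB.
To meet 93.2 dB overall, the treated cooling tower may contribute at most 10^(93.2/10) − 1.129e+09 = 9.605e+08, i.e. 89.83 dB.
So the cooling tower must be reduced from 94.8 to 89.83 dB: IL = 4.97 dB.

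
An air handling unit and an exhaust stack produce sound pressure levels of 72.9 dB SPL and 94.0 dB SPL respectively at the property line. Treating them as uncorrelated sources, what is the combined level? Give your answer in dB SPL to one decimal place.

94.0 dB SPL

Incoherent sources combine by intensity addition: L_total = 10·log₁₀(Σ 10^(L_i/10)).
Σ 10^(L/10) = 10^(72.9/10) + 10^(94.0/10) = 2.531e+09.
L_total = 10·log₁₀(2.531e+09) = 94.03 dB SPL.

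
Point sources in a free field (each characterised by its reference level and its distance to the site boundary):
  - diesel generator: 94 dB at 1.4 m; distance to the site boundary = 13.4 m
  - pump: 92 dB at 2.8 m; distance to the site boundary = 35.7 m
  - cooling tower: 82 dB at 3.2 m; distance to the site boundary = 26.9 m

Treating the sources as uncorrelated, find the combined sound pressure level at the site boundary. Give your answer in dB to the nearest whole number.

76 dB

First find each source's level at the receiver (point-source: −20·log₁₀(r/r_ref)), then combine on an intensity basis.
diesel generator: 94 − 20·log₁₀(13.4/1.4) = 94 − 19.62 = 74.38 dB.
pump: 92 − 20·log₁₀(35.7/2.8) = 92 − 22.11 = 69.89 dB.
cooling tower: 82 − 20·log₁₀(26.9/3.2) = 82 − 18.49 = 63.51 dB.
Σ 10^(L/10) = 3.941e+07 → L_total = 10·log₁₀(3.941e+07) = 75.96 dB.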